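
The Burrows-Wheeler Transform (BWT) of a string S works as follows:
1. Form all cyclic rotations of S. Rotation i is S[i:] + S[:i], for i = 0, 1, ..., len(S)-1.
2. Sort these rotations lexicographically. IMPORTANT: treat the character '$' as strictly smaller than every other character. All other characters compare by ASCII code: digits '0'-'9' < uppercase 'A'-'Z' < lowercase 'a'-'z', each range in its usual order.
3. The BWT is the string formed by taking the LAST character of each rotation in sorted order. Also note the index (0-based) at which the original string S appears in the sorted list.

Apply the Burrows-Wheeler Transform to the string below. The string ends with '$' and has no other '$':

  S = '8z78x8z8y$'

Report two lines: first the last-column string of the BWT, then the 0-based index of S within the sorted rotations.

Answer: yz7z$x8888
4

Derivation:
All 10 rotations (rotation i = S[i:]+S[:i]):
  rot[0] = 8z78x8z8y$
  rot[1] = z78x8z8y$8
  rot[2] = 78x8z8y$8z
  rot[3] = 8x8z8y$8z7
  rot[4] = x8z8y$8z78
  rot[5] = 8z8y$8z78x
  rot[6] = z8y$8z78x8
  rot[7] = 8y$8z78x8z
  rot[8] = y$8z78x8z8
  rot[9] = $8z78x8z8y
Sorted (with $ < everything):
  sorted[0] = $8z78x8z8y  (last char: 'y')
  sorted[1] = 78x8z8y$8z  (last char: 'z')
  sorted[2] = 8x8z8y$8z7  (last char: '7')
  sorted[3] = 8y$8z78x8z  (last char: 'z')
  sorted[4] = 8z78x8z8y$  (last char: '$')
  sorted[5] = 8z8y$8z78x  (last char: 'x')
  sorted[6] = x8z8y$8z78  (last char: '8')
  sorted[7] = y$8z78x8z8  (last char: '8')
  sorted[8] = z78x8z8y$8  (last char: '8')
  sorted[9] = z8y$8z78x8  (last char: '8')
Last column: yz7z$x8888
Original string S is at sorted index 4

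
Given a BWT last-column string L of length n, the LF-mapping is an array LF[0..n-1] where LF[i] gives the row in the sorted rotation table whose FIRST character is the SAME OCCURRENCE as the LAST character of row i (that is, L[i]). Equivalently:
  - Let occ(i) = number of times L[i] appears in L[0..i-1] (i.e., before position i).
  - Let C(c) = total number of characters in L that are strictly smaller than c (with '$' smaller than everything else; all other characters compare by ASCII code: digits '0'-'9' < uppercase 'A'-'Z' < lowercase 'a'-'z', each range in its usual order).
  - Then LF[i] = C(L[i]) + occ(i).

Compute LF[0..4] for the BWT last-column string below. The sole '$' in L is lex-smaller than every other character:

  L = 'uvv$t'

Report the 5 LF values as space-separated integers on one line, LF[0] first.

Answer: 2 3 4 0 1

Derivation:
Char counts: '$':1, 't':1, 'u':1, 'v':2
C (first-col start): C('$')=0, C('t')=1, C('u')=2, C('v')=3
L[0]='u': occ=0, LF[0]=C('u')+0=2+0=2
L[1]='v': occ=0, LF[1]=C('v')+0=3+0=3
L[2]='v': occ=1, LF[2]=C('v')+1=3+1=4
L[3]='$': occ=0, LF[3]=C('$')+0=0+0=0
L[4]='t': occ=0, LF[4]=C('t')+0=1+0=1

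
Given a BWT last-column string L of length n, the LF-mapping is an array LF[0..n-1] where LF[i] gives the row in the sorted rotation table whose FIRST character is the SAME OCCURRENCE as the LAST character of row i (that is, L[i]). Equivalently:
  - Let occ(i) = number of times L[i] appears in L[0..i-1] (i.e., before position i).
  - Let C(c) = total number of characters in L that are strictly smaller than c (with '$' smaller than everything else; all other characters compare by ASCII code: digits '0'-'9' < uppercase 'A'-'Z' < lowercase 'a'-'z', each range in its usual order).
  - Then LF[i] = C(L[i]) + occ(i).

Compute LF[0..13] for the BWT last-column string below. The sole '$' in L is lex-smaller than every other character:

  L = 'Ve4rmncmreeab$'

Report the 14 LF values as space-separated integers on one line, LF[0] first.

Answer: 2 6 1 12 9 11 5 10 13 7 8 3 4 0

Derivation:
Char counts: '$':1, '4':1, 'V':1, 'a':1, 'b':1, 'c':1, 'e':3, 'm':2, 'n':1, 'r':2
C (first-col start): C('$')=0, C('4')=1, C('V')=2, C('a')=3, C('b')=4, C('c')=5, C('e')=6, C('m')=9, C('n')=11, C('r')=12
L[0]='V': occ=0, LF[0]=C('V')+0=2+0=2
L[1]='e': occ=0, LF[1]=C('e')+0=6+0=6
L[2]='4': occ=0, LF[2]=C('4')+0=1+0=1
L[3]='r': occ=0, LF[3]=C('r')+0=12+0=12
L[4]='m': occ=0, LF[4]=C('m')+0=9+0=9
L[5]='n': occ=0, LF[5]=C('n')+0=11+0=11
L[6]='c': occ=0, LF[6]=C('c')+0=5+0=5
L[7]='m': occ=1, LF[7]=C('m')+1=9+1=10
L[8]='r': occ=1, LF[8]=C('r')+1=12+1=13
L[9]='e': occ=1, LF[9]=C('e')+1=6+1=7
L[10]='e': occ=2, LF[10]=C('e')+2=6+2=8
L[11]='a': occ=0, LF[11]=C('a')+0=3+0=3
L[12]='b': occ=0, LF[12]=C('b')+0=4+0=4
L[13]='$': occ=0, LF[13]=C('$')+0=0+0=0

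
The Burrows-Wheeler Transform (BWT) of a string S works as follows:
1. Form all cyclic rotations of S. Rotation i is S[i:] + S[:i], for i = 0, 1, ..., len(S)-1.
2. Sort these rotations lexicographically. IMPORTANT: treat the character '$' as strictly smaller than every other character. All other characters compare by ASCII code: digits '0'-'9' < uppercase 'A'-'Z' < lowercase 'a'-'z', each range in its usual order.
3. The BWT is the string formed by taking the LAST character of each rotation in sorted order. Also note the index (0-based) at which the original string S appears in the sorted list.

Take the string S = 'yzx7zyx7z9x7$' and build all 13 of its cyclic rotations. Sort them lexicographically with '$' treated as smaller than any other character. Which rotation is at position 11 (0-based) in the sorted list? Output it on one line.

Answer: zx7zyx7z9x7$y

Derivation:
All 13 rotations (rotation i = S[i:]+S[:i]):
  rot[0] = yzx7zyx7z9x7$
  rot[1] = zx7zyx7z9x7$y
  rot[2] = x7zyx7z9x7$yz
  rot[3] = 7zyx7z9x7$yzx
  rot[4] = zyx7z9x7$yzx7
  rot[5] = yx7z9x7$yzx7z
  rot[6] = x7z9x7$yzx7zy
  rot[7] = 7z9x7$yzx7zyx
  rot[8] = z9x7$yzx7zyx7
  rot[9] = 9x7$yzx7zyx7z
  rot[10] = x7$yzx7zyx7z9
  rot[11] = 7$yzx7zyx7z9x
  rot[12] = $yzx7zyx7z9x7
Sorted (with $ < everything):
  sorted[0] = $yzx7zyx7z9x7
  sorted[1] = 7$yzx7zyx7z9x
  sorted[2] = 7z9x7$yzx7zyx
  sorted[3] = 7zyx7z9x7$yzx
  sorted[4] = 9x7$yzx7zyx7z
  sorted[5] = x7$yzx7zyx7z9
  sorted[6] = x7z9x7$yzx7zy
  sorted[7] = x7zyx7z9x7$yz
  sorted[8] = yx7z9x7$yzx7z
  sorted[9] = yzx7zyx7z9x7$
  sorted[10] = z9x7$yzx7zyx7
  sorted[11] = zx7zyx7z9x7$y
  sorted[12] = zyx7z9x7$yzx7
sorted[11] = zx7zyx7z9x7$y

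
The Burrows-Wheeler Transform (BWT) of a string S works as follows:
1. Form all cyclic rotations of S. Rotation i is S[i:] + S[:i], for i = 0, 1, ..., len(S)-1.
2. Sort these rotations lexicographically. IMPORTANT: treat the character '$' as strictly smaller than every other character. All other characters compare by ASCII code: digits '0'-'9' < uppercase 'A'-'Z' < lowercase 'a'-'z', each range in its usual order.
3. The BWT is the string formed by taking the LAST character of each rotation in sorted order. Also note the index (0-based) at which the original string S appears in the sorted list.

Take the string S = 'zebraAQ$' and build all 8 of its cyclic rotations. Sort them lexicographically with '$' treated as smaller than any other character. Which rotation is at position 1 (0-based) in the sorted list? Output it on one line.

Answer: AQ$zebra

Derivation:
All 8 rotations (rotation i = S[i:]+S[:i]):
  rot[0] = zebraAQ$
  rot[1] = ebraAQ$z
  rot[2] = braAQ$ze
  rot[3] = raAQ$zeb
  rot[4] = aAQ$zebr
  rot[5] = AQ$zebra
  rot[6] = Q$zebraA
  rot[7] = $zebraAQ
Sorted (with $ < everything):
  sorted[0] = $zebraAQ
  sorted[1] = AQ$zebra
  sorted[2] = Q$zebraA
  sorted[3] = aAQ$zebr
  sorted[4] = braAQ$ze
  sorted[5] = ebraAQ$z
  sorted[6] = raAQ$zeb
  sorted[7] = zebraAQ$
sorted[1] = AQ$zebra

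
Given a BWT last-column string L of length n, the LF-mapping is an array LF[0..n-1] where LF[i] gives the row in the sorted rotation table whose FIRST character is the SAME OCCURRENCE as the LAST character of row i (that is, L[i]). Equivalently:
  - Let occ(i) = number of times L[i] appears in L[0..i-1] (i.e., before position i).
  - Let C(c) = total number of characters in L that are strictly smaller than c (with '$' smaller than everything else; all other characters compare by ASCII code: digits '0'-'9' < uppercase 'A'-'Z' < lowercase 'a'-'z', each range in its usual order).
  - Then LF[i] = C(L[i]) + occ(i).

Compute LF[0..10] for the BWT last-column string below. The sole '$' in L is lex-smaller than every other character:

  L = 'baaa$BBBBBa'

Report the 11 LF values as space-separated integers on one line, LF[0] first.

Answer: 10 6 7 8 0 1 2 3 4 5 9

Derivation:
Char counts: '$':1, 'B':5, 'a':4, 'b':1
C (first-col start): C('$')=0, C('B')=1, C('a')=6, C('b')=10
L[0]='b': occ=0, LF[0]=C('b')+0=10+0=10
L[1]='a': occ=0, LF[1]=C('a')+0=6+0=6
L[2]='a': occ=1, LF[2]=C('a')+1=6+1=7
L[3]='a': occ=2, LF[3]=C('a')+2=6+2=8
L[4]='$': occ=0, LF[4]=C('$')+0=0+0=0
L[5]='B': occ=0, LF[5]=C('B')+0=1+0=1
L[6]='B': occ=1, LF[6]=C('B')+1=1+1=2
L[7]='B': occ=2, LF[7]=C('B')+2=1+2=3
L[8]='B': occ=3, LF[8]=C('B')+3=1+3=4
L[9]='B': occ=4, LF[9]=C('B')+4=1+4=5
L[10]='a': occ=3, LF[10]=C('a')+3=6+3=9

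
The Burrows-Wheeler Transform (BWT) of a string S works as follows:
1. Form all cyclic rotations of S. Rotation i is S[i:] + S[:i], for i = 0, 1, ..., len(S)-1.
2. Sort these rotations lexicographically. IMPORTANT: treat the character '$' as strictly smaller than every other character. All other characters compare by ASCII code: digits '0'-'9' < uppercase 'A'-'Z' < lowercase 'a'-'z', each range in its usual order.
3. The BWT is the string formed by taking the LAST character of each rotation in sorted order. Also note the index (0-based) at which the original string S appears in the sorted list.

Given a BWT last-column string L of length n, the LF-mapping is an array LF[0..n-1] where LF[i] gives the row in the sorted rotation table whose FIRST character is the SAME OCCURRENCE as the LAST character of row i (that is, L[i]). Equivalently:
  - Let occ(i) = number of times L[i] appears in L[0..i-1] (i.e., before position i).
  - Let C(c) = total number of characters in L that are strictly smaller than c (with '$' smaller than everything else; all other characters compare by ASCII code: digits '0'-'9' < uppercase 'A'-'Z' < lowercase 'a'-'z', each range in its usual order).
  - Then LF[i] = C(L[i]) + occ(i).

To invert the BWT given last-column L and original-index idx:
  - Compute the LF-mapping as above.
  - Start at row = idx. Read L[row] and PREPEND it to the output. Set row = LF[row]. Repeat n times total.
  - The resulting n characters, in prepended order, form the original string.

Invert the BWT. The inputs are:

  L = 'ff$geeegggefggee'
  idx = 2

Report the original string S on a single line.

Answer: eeggfeegeeggfgf$

Derivation:
LF mapping: 7 8 0 10 1 2 3 11 12 13 4 9 14 15 5 6
Walk LF starting at row 2, prepending L[row]:
  step 1: row=2, L[2]='$', prepend. Next row=LF[2]=0
  step 2: row=0, L[0]='f', prepend. Next row=LF[0]=7
  step 3: row=7, L[7]='g', prepend. Next row=LF[7]=11
  step 4: row=11, L[11]='f', prepend. Next row=LF[11]=9
  step 5: row=9, L[9]='g', prepend. Next row=LF[9]=13
  step 6: row=13, L[13]='g', prepend. Next row=LF[13]=15
  step 7: row=15, L[15]='e', prepend. Next row=LF[15]=6
  step 8: row=6, L[6]='e', prepend. Next row=LF[6]=3
  step 9: row=3, L[3]='g', prepend. Next row=LF[3]=10
  step 10: row=10, L[10]='e', prepend. Next row=LF[10]=4
  step 11: row=4, L[4]='e', prepend. Next row=LF[4]=1
  step 12: row=1, L[1]='f', prepend. Next row=LF[1]=8
  step 13: row=8, L[8]='g', prepend. Next row=LF[8]=12
  step 14: row=12, L[12]='g', prepend. Next row=LF[12]=14
  step 15: row=14, L[14]='e', prepend. Next row=LF[14]=5
  step 16: row=5, L[5]='e', prepend. Next row=LF[5]=2
Reversed output: eeggfeegeeggfgf$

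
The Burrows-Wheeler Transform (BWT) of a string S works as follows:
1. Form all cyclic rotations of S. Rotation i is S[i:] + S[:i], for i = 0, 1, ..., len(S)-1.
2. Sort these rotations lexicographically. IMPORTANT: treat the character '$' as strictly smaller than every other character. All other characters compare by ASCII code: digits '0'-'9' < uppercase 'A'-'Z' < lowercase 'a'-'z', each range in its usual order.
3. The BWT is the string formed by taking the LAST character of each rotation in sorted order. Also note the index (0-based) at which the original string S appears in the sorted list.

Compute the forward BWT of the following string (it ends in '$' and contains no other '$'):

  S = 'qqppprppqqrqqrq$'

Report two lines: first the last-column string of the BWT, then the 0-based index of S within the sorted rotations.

All 16 rotations (rotation i = S[i:]+S[:i]):
  rot[0] = qqppprppqqrqqrq$
  rot[1] = qppprppqqrqqrq$q
  rot[2] = ppprppqqrqqrq$qq
  rot[3] = pprppqqrqqrq$qqp
  rot[4] = prppqqrqqrq$qqpp
  rot[5] = rppqqrqqrq$qqppp
  rot[6] = ppqqrqqrq$qqpppr
  rot[7] = pqqrqqrq$qqppprp
  rot[8] = qqrqqrq$qqppprpp
  rot[9] = qrqqrq$qqppprppq
  rot[10] = rqqrq$qqppprppqq
  rot[11] = qqrq$qqppprppqqr
  rot[12] = qrq$qqppprppqqrq
  rot[13] = rq$qqppprppqqrqq
  rot[14] = q$qqppprppqqrqqr
  rot[15] = $qqppprppqqrqqrq
Sorted (with $ < everything):
  sorted[0] = $qqppprppqqrqqrq  (last char: 'q')
  sorted[1] = ppprppqqrqqrq$qq  (last char: 'q')
  sorted[2] = ppqqrqqrq$qqpppr  (last char: 'r')
  sorted[3] = pprppqqrqqrq$qqp  (last char: 'p')
  sorted[4] = pqqrqqrq$qqppprp  (last char: 'p')
  sorted[5] = prppqqrqqrq$qqpp  (last char: 'p')
  sorted[6] = q$qqppprppqqrqqr  (last char: 'r')
  sorted[7] = qppprppqqrqqrq$q  (last char: 'q')
  sorted[8] = qqppprppqqrqqrq$  (last char: '$')
  sorted[9] = qqrq$qqppprppqqr  (last char: 'r')
  sorted[10] = qqrqqrq$qqppprpp  (last char: 'p')
  sorted[11] = qrq$qqppprppqqrq  (last char: 'q')
  sorted[12] = qrqqrq$qqppprppq  (last char: 'q')
  sorted[13] = rppqqrqqrq$qqppp  (last char: 'p')
  sorted[14] = rq$qqppprppqqrqq  (last char: 'q')
  sorted[15] = rqqrq$qqppprppqq  (last char: 'q')
Last column: qqrppprq$rpqqpqq
Original string S is at sorted index 8

Answer: qqrppprq$rpqqpqq
8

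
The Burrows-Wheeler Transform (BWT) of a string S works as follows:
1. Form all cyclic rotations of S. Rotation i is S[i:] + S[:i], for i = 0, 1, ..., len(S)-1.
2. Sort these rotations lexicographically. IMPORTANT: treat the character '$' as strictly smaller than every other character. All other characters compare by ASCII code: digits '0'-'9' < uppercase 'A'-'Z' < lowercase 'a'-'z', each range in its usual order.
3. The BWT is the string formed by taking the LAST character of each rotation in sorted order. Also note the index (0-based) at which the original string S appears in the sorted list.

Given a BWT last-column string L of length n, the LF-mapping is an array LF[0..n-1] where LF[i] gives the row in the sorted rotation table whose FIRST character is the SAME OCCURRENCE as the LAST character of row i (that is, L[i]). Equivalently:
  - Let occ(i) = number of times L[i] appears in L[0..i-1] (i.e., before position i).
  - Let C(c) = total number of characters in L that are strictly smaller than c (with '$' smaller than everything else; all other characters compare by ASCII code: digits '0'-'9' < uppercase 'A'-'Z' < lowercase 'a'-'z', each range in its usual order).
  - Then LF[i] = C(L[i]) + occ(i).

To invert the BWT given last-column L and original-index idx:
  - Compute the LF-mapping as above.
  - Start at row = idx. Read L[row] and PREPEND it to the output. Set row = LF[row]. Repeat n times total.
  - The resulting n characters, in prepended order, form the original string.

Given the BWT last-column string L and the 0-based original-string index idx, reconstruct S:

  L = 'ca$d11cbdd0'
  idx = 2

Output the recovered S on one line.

LF mapping: 6 4 0 8 2 3 7 5 9 10 1
Walk LF starting at row 2, prepending L[row]:
  step 1: row=2, L[2]='$', prepend. Next row=LF[2]=0
  step 2: row=0, L[0]='c', prepend. Next row=LF[0]=6
  step 3: row=6, L[6]='c', prepend. Next row=LF[6]=7
  step 4: row=7, L[7]='b', prepend. Next row=LF[7]=5
  step 5: row=5, L[5]='1', prepend. Next row=LF[5]=3
  step 6: row=3, L[3]='d', prepend. Next row=LF[3]=8
  step 7: row=8, L[8]='d', prepend. Next row=LF[8]=9
  step 8: row=9, L[9]='d', prepend. Next row=LF[9]=10
  step 9: row=10, L[10]='0', prepend. Next row=LF[10]=1
  step 10: row=1, L[1]='a', prepend. Next row=LF[1]=4
  step 11: row=4, L[4]='1', prepend. Next row=LF[4]=2
Reversed output: 1a0ddd1bcc$

Answer: 1a0ddd1bcc$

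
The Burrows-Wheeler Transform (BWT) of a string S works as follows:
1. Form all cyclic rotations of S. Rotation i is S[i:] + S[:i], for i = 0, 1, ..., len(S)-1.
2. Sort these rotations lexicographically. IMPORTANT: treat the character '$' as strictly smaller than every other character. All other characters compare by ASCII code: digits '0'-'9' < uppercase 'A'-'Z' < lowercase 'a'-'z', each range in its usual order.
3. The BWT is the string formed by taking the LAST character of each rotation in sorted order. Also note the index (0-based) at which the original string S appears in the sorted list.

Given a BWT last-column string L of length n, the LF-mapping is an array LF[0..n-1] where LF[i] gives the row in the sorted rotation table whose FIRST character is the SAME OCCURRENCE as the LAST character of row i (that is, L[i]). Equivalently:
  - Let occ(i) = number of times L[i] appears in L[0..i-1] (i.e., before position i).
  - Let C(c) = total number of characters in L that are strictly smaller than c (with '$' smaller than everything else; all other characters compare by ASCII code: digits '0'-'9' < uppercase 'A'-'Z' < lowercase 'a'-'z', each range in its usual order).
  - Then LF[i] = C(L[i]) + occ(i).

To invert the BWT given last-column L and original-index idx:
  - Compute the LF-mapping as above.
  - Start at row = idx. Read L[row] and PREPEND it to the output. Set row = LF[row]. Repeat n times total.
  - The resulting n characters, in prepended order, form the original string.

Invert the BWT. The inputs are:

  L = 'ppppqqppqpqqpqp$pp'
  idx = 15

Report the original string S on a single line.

Answer: qpqpqqppppqpqpppp$

Derivation:
LF mapping: 1 2 3 4 12 13 5 6 14 7 15 16 8 17 9 0 10 11
Walk LF starting at row 15, prepending L[row]:
  step 1: row=15, L[15]='$', prepend. Next row=LF[15]=0
  step 2: row=0, L[0]='p', prepend. Next row=LF[0]=1
  step 3: row=1, L[1]='p', prepend. Next row=LF[1]=2
  step 4: row=2, L[2]='p', prepend. Next row=LF[2]=3
  step 5: row=3, L[3]='p', prepend. Next row=LF[3]=4
  step 6: row=4, L[4]='q', prepend. Next row=LF[4]=12
  step 7: row=12, L[12]='p', prepend. Next row=LF[12]=8
  step 8: row=8, L[8]='q', prepend. Next row=LF[8]=14
  step 9: row=14, L[14]='p', prepend. Next row=LF[14]=9
  step 10: row=9, L[9]='p', prepend. Next row=LF[9]=7
  step 11: row=7, L[7]='p', prepend. Next row=LF[7]=6
  step 12: row=6, L[6]='p', prepend. Next row=LF[6]=5
  step 13: row=5, L[5]='q', prepend. Next row=LF[5]=13
  step 14: row=13, L[13]='q', prepend. Next row=LF[13]=17
  step 15: row=17, L[17]='p', prepend. Next row=LF[17]=11
  step 16: row=11, L[11]='q', prepend. Next row=LF[11]=16
  step 17: row=16, L[16]='p', prepend. Next row=LF[16]=10
  step 18: row=10, L[10]='q', prepend. Next row=LF[10]=15
Reversed output: qpqpqqppppqpqpppp$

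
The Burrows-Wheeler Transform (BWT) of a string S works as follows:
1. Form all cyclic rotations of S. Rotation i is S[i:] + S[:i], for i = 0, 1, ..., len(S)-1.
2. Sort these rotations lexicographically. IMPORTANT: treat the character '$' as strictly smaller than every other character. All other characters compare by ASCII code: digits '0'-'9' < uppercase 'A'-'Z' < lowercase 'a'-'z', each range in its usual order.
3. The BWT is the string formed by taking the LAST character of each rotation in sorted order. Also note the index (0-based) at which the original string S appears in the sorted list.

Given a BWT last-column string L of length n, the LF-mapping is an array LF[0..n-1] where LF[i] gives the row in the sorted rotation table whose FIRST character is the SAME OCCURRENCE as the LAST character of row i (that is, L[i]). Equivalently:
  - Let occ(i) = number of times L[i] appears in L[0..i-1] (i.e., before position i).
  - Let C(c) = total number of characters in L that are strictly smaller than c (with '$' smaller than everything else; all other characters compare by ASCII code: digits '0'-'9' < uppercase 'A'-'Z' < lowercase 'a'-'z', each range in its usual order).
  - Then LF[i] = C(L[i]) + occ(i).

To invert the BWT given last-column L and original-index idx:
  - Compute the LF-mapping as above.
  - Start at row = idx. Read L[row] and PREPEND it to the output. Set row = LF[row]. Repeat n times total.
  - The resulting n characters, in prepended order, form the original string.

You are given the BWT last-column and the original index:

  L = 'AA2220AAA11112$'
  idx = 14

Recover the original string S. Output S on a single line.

LF mapping: 10 11 6 7 8 1 12 13 14 2 3 4 5 9 0
Walk LF starting at row 14, prepending L[row]:
  step 1: row=14, L[14]='$', prepend. Next row=LF[14]=0
  step 2: row=0, L[0]='A', prepend. Next row=LF[0]=10
  step 3: row=10, L[10]='1', prepend. Next row=LF[10]=3
  step 4: row=3, L[3]='2', prepend. Next row=LF[3]=7
  step 5: row=7, L[7]='A', prepend. Next row=LF[7]=13
  step 6: row=13, L[13]='2', prepend. Next row=LF[13]=9
  step 7: row=9, L[9]='1', prepend. Next row=LF[9]=2
  step 8: row=2, L[2]='2', prepend. Next row=LF[2]=6
  step 9: row=6, L[6]='A', prepend. Next row=LF[6]=12
  step 10: row=12, L[12]='1', prepend. Next row=LF[12]=5
  step 11: row=5, L[5]='0', prepend. Next row=LF[5]=1
  step 12: row=1, L[1]='A', prepend. Next row=LF[1]=11
  step 13: row=11, L[11]='1', prepend. Next row=LF[11]=4
  step 14: row=4, L[4]='2', prepend. Next row=LF[4]=8
  step 15: row=8, L[8]='A', prepend. Next row=LF[8]=14
Reversed output: A21A01A212A21A$

Answer: A21A01A212A21A$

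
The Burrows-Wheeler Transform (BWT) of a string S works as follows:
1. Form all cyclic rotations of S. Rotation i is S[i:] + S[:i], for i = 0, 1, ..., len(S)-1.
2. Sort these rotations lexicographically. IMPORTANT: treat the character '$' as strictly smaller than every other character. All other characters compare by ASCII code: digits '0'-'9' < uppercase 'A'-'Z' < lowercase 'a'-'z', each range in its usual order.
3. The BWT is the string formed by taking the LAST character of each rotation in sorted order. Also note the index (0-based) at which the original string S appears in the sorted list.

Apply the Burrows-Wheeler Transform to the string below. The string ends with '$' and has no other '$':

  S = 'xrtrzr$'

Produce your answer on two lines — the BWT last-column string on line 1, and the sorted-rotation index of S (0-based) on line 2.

Answer: rzxtr$r
5

Derivation:
All 7 rotations (rotation i = S[i:]+S[:i]):
  rot[0] = xrtrzr$
  rot[1] = rtrzr$x
  rot[2] = trzr$xr
  rot[3] = rzr$xrt
  rot[4] = zr$xrtr
  rot[5] = r$xrtrz
  rot[6] = $xrtrzr
Sorted (with $ < everything):
  sorted[0] = $xrtrzr  (last char: 'r')
  sorted[1] = r$xrtrz  (last char: 'z')
  sorted[2] = rtrzr$x  (last char: 'x')
  sorted[3] = rzr$xrt  (last char: 't')
  sorted[4] = trzr$xr  (last char: 'r')
  sorted[5] = xrtrzr$  (last char: '$')
  sorted[6] = zr$xrtr  (last char: 'r')
Last column: rzxtr$r
Original string S is at sorted index 5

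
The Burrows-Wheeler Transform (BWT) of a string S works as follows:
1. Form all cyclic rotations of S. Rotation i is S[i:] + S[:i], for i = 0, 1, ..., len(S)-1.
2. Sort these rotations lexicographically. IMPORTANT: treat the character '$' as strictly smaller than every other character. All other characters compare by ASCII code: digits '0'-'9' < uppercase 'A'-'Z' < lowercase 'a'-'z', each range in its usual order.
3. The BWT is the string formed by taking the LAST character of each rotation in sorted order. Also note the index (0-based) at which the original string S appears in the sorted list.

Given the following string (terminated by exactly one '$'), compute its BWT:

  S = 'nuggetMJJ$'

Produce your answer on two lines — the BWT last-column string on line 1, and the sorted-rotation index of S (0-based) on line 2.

Answer: JJMtggu$en
7

Derivation:
All 10 rotations (rotation i = S[i:]+S[:i]):
  rot[0] = nuggetMJJ$
  rot[1] = uggetMJJ$n
  rot[2] = ggetMJJ$nu
  rot[3] = getMJJ$nug
  rot[4] = etMJJ$nugg
  rot[5] = tMJJ$nugge
  rot[6] = MJJ$nugget
  rot[7] = JJ$nuggetM
  rot[8] = J$nuggetMJ
  rot[9] = $nuggetMJJ
Sorted (with $ < everything):
  sorted[0] = $nuggetMJJ  (last char: 'J')
  sorted[1] = J$nuggetMJ  (last char: 'J')
  sorted[2] = JJ$nuggetM  (last char: 'M')
  sorted[3] = MJJ$nugget  (last char: 't')
  sorted[4] = etMJJ$nugg  (last char: 'g')
  sorted[5] = getMJJ$nug  (last char: 'g')
  sorted[6] = ggetMJJ$nu  (last char: 'u')
  sorted[7] = nuggetMJJ$  (last char: '$')
  sorted[8] = tMJJ$nugge  (last char: 'e')
  sorted[9] = uggetMJJ$n  (last char: 'n')
Last column: JJMtggu$en
Original string S is at sorted index 7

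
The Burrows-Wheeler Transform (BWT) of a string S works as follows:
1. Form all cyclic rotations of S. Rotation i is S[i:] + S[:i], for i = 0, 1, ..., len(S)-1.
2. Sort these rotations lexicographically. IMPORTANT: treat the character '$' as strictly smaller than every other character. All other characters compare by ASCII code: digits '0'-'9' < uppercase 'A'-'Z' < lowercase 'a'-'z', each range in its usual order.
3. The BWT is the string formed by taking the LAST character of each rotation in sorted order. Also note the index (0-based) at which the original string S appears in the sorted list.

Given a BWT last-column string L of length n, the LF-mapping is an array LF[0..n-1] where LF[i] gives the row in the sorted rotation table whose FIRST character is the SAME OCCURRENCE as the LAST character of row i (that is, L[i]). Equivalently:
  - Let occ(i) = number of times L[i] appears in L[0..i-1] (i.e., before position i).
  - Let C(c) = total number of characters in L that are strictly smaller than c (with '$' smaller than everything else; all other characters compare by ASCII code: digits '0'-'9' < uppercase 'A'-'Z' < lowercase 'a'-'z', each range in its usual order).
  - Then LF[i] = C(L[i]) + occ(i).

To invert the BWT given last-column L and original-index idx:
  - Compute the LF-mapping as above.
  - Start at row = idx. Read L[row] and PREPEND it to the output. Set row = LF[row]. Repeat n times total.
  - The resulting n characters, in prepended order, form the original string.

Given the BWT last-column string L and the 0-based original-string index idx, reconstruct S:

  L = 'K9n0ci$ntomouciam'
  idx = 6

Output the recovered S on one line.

LF mapping: 3 2 11 1 5 7 0 12 15 13 9 14 16 6 8 4 10
Walk LF starting at row 6, prepending L[row]:
  step 1: row=6, L[6]='$', prepend. Next row=LF[6]=0
  step 2: row=0, L[0]='K', prepend. Next row=LF[0]=3
  step 3: row=3, L[3]='0', prepend. Next row=LF[3]=1
  step 4: row=1, L[1]='9', prepend. Next row=LF[1]=2
  step 5: row=2, L[2]='n', prepend. Next row=LF[2]=11
  step 6: row=11, L[11]='o', prepend. Next row=LF[11]=14
  step 7: row=14, L[14]='i', prepend. Next row=LF[14]=8
  step 8: row=8, L[8]='t', prepend. Next row=LF[8]=15
  step 9: row=15, L[15]='a', prepend. Next row=LF[15]=4
  step 10: row=4, L[4]='c', prepend. Next row=LF[4]=5
  step 11: row=5, L[5]='i', prepend. Next row=LF[5]=7
  step 12: row=7, L[7]='n', prepend. Next row=LF[7]=12
  step 13: row=12, L[12]='u', prepend. Next row=LF[12]=16
  step 14: row=16, L[16]='m', prepend. Next row=LF[16]=10
  step 15: row=10, L[10]='m', prepend. Next row=LF[10]=9
  step 16: row=9, L[9]='o', prepend. Next row=LF[9]=13
  step 17: row=13, L[13]='c', prepend. Next row=LF[13]=6
Reversed output: communication90K$

Answer: communication90K$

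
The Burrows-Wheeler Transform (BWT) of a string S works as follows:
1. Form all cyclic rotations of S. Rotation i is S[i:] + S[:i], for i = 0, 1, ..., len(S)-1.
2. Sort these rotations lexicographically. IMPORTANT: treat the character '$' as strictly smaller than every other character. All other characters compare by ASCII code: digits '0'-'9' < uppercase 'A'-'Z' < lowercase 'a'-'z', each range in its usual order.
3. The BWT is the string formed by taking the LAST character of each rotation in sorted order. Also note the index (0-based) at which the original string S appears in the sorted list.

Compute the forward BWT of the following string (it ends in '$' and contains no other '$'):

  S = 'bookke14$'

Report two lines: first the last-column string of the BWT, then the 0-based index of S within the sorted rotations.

All 9 rotations (rotation i = S[i:]+S[:i]):
  rot[0] = bookke14$
  rot[1] = ookke14$b
  rot[2] = okke14$bo
  rot[3] = kke14$boo
  rot[4] = ke14$book
  rot[5] = e14$bookk
  rot[6] = 14$bookke
  rot[7] = 4$bookke1
  rot[8] = $bookke14
Sorted (with $ < everything):
  sorted[0] = $bookke14  (last char: '4')
  sorted[1] = 14$bookke  (last char: 'e')
  sorted[2] = 4$bookke1  (last char: '1')
  sorted[3] = bookke14$  (last char: '$')
  sorted[4] = e14$bookk  (last char: 'k')
  sorted[5] = ke14$book  (last char: 'k')
  sorted[6] = kke14$boo  (last char: 'o')
  sorted[7] = okke14$bo  (last char: 'o')
  sorted[8] = ookke14$b  (last char: 'b')
Last column: 4e1$kkoob
Original string S is at sorted index 3

Answer: 4e1$kkoob
3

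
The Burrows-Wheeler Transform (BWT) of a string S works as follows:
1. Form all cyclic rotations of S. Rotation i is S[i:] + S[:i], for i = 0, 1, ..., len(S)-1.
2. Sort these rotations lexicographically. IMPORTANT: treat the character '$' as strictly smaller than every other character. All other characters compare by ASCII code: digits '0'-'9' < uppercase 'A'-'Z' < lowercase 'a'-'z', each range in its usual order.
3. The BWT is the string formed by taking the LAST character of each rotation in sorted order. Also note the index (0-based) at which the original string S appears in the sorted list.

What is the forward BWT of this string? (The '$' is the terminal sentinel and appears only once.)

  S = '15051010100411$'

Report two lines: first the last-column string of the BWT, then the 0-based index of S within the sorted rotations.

All 15 rotations (rotation i = S[i:]+S[:i]):
  rot[0] = 15051010100411$
  rot[1] = 5051010100411$1
  rot[2] = 051010100411$15
  rot[3] = 51010100411$150
  rot[4] = 1010100411$1505
  rot[5] = 010100411$15051
  rot[6] = 10100411$150510
  rot[7] = 0100411$1505101
  rot[8] = 100411$15051010
  rot[9] = 00411$150510101
  rot[10] = 0411$1505101010
  rot[11] = 411$15051010100
  rot[12] = 11$150510101004
  rot[13] = 1$1505101010041
  rot[14] = $15051010100411
Sorted (with $ < everything):
  sorted[0] = $15051010100411  (last char: '1')
  sorted[1] = 00411$150510101  (last char: '1')
  sorted[2] = 0100411$1505101  (last char: '1')
  sorted[3] = 010100411$15051  (last char: '1')
  sorted[4] = 0411$1505101010  (last char: '0')
  sorted[5] = 051010100411$15  (last char: '5')
  sorted[6] = 1$1505101010041  (last char: '1')
  sorted[7] = 100411$15051010  (last char: '0')
  sorted[8] = 10100411$150510  (last char: '0')
  sorted[9] = 1010100411$1505  (last char: '5')
  sorted[10] = 11$150510101004  (last char: '4')
  sorted[11] = 15051010100411$  (last char: '$')
  sorted[12] = 411$15051010100  (last char: '0')
  sorted[13] = 5051010100411$1  (last char: '1')
  sorted[14] = 51010100411$150  (last char: '0')
Last column: 11110510054$010
Original string S is at sorted index 11

Answer: 11110510054$010
11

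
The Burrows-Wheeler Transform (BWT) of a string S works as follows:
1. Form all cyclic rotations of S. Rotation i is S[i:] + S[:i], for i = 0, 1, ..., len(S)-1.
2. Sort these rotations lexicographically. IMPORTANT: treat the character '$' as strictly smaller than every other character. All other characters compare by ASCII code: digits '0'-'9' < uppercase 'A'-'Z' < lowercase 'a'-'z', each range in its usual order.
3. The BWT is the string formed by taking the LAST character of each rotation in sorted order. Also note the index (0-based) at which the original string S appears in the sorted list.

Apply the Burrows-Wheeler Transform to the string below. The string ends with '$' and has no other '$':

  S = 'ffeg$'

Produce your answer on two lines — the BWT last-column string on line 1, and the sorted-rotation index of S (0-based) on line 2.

Answer: gff$e
3

Derivation:
All 5 rotations (rotation i = S[i:]+S[:i]):
  rot[0] = ffeg$
  rot[1] = feg$f
  rot[2] = eg$ff
  rot[3] = g$ffe
  rot[4] = $ffeg
Sorted (with $ < everything):
  sorted[0] = $ffeg  (last char: 'g')
  sorted[1] = eg$ff  (last char: 'f')
  sorted[2] = feg$f  (last char: 'f')
  sorted[3] = ffeg$  (last char: '$')
  sorted[4] = g$ffe  (last char: 'e')
Last column: gff$e
Original string S is at sorted index 3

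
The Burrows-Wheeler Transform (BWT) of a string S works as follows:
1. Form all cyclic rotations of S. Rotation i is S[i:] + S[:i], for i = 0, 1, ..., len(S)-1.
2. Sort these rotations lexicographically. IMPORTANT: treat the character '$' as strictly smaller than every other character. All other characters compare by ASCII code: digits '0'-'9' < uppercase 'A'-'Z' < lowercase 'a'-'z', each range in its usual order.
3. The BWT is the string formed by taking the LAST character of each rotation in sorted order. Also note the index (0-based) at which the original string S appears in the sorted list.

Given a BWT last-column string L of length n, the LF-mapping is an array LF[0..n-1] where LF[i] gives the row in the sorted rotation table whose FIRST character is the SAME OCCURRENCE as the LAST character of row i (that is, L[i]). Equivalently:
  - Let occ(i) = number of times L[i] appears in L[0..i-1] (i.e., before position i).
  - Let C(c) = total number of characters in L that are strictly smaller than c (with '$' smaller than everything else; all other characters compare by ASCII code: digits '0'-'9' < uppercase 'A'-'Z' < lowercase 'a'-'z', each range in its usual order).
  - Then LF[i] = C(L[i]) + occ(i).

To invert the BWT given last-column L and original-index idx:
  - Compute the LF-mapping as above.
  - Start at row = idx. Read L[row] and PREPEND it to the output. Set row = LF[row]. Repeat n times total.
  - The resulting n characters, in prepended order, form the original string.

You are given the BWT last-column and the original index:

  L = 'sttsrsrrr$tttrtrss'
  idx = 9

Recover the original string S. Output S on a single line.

LF mapping: 7 12 13 8 1 9 2 3 4 0 14 15 16 5 17 6 10 11
Walk LF starting at row 9, prepending L[row]:
  step 1: row=9, L[9]='$', prepend. Next row=LF[9]=0
  step 2: row=0, L[0]='s', prepend. Next row=LF[0]=7
  step 3: row=7, L[7]='r', prepend. Next row=LF[7]=3
  step 4: row=3, L[3]='s', prepend. Next row=LF[3]=8
  step 5: row=8, L[8]='r', prepend. Next row=LF[8]=4
  step 6: row=4, L[4]='r', prepend. Next row=LF[4]=1
  step 7: row=1, L[1]='t', prepend. Next row=LF[1]=12
  step 8: row=12, L[12]='t', prepend. Next row=LF[12]=16
  step 9: row=16, L[16]='s', prepend. Next row=LF[16]=10
  step 10: row=10, L[10]='t', prepend. Next row=LF[10]=14
  step 11: row=14, L[14]='t', prepend. Next row=LF[14]=17
  step 12: row=17, L[17]='s', prepend. Next row=LF[17]=11
  step 13: row=11, L[11]='t', prepend. Next row=LF[11]=15
  step 14: row=15, L[15]='r', prepend. Next row=LF[15]=6
  step 15: row=6, L[6]='r', prepend. Next row=LF[6]=2
  step 16: row=2, L[2]='t', prepend. Next row=LF[2]=13
  step 17: row=13, L[13]='r', prepend. Next row=LF[13]=5
  step 18: row=5, L[5]='s', prepend. Next row=LF[5]=9
Reversed output: srtrrtsttsttrrsrs$

Answer: srtrrtsttsttrrsrs$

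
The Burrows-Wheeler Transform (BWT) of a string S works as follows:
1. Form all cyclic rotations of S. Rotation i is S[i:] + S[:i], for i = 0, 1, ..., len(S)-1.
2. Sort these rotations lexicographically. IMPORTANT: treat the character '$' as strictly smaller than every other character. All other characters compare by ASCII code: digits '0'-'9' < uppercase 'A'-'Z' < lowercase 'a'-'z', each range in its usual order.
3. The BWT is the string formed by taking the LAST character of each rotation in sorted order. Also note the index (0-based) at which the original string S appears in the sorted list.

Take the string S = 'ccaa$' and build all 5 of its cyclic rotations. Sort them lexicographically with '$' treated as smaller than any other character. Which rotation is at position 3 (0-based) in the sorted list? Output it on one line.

All 5 rotations (rotation i = S[i:]+S[:i]):
  rot[0] = ccaa$
  rot[1] = caa$c
  rot[2] = aa$cc
  rot[3] = a$cca
  rot[4] = $ccaa
Sorted (with $ < everything):
  sorted[0] = $ccaa
  sorted[1] = a$cca
  sorted[2] = aa$cc
  sorted[3] = caa$c
  sorted[4] = ccaa$
sorted[3] = caa$c

Answer: caa$c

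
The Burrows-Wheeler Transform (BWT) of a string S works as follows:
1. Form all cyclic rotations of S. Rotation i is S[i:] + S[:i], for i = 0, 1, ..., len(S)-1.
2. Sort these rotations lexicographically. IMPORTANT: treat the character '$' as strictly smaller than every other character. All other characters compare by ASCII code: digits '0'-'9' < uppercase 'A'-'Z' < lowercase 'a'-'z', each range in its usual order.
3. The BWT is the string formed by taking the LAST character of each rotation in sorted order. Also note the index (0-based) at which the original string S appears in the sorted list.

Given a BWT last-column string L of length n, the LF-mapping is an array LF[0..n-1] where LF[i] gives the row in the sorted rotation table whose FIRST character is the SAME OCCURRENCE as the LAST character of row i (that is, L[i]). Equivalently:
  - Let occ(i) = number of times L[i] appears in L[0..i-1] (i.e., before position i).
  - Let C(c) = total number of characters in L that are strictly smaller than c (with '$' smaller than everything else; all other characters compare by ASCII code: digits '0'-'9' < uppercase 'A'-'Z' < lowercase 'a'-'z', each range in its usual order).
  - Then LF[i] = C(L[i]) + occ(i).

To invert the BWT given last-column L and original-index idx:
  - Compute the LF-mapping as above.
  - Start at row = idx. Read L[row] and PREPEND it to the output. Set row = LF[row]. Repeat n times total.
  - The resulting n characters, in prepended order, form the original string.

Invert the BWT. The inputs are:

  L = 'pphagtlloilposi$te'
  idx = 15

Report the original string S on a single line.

LF mapping: 12 13 4 1 3 16 7 8 10 5 9 14 11 15 6 0 17 2
Walk LF starting at row 15, prepending L[row]:
  step 1: row=15, L[15]='$', prepend. Next row=LF[15]=0
  step 2: row=0, L[0]='p', prepend. Next row=LF[0]=12
  step 3: row=12, L[12]='o', prepend. Next row=LF[12]=11
  step 4: row=11, L[11]='p', prepend. Next row=LF[11]=14
  step 5: row=14, L[14]='i', prepend. Next row=LF[14]=6
  step 6: row=6, L[6]='l', prepend. Next row=LF[6]=7
  step 7: row=7, L[7]='l', prepend. Next row=LF[7]=8
  step 8: row=8, L[8]='o', prepend. Next row=LF[8]=10
  step 9: row=10, L[10]='l', prepend. Next row=LF[10]=9
  step 10: row=9, L[9]='i', prepend. Next row=LF[9]=5
  step 11: row=5, L[5]='t', prepend. Next row=LF[5]=16
  step 12: row=16, L[16]='t', prepend. Next row=LF[16]=17
  step 13: row=17, L[17]='e', prepend. Next row=LF[17]=2
  step 14: row=2, L[2]='h', prepend. Next row=LF[2]=4
  step 15: row=4, L[4]='g', prepend. Next row=LF[4]=3
  step 16: row=3, L[3]='a', prepend. Next row=LF[3]=1
  step 17: row=1, L[1]='p', prepend. Next row=LF[1]=13
  step 18: row=13, L[13]='s', prepend. Next row=LF[13]=15
Reversed output: spaghettilollipop$

Answer: spaghettilollipop$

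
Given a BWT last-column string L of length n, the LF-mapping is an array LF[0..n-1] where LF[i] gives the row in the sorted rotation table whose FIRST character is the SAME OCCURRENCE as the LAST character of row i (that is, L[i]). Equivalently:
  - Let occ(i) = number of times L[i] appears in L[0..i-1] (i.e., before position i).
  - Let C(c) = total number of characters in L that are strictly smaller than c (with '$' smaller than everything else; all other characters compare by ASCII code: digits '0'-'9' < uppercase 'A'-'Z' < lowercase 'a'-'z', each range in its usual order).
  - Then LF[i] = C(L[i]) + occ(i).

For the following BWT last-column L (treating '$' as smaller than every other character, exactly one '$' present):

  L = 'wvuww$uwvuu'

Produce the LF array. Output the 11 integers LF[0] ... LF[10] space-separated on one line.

Answer: 7 5 1 8 9 0 2 10 6 3 4

Derivation:
Char counts: '$':1, 'u':4, 'v':2, 'w':4
C (first-col start): C('$')=0, C('u')=1, C('v')=5, C('w')=7
L[0]='w': occ=0, LF[0]=C('w')+0=7+0=7
L[1]='v': occ=0, LF[1]=C('v')+0=5+0=5
L[2]='u': occ=0, LF[2]=C('u')+0=1+0=1
L[3]='w': occ=1, LF[3]=C('w')+1=7+1=8
L[4]='w': occ=2, LF[4]=C('w')+2=7+2=9
L[5]='$': occ=0, LF[5]=C('$')+0=0+0=0
L[6]='u': occ=1, LF[6]=C('u')+1=1+1=2
L[7]='w': occ=3, LF[7]=C('w')+3=7+3=10
L[8]='v': occ=1, LF[8]=C('v')+1=5+1=6
L[9]='u': occ=2, LF[9]=C('u')+2=1+2=3
L[10]='u': occ=3, LF[10]=C('u')+3=1+3=4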